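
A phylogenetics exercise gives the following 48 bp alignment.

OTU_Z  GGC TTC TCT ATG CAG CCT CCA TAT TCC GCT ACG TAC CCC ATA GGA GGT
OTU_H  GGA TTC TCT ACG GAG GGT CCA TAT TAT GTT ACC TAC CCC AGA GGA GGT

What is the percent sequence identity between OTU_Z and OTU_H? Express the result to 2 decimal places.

79.17%

The sequences differ at positions 3 (C/A), 11 (T/C), 13 (C/G), 16 (C/G), 17 (C/G), 26 (C/A), 27 (C/T), 29 (C/T), 33 (G/C), 41 (T/G).
38 of the 48 sites match, so the percent identity is 38/48 × 100 = 79.17%.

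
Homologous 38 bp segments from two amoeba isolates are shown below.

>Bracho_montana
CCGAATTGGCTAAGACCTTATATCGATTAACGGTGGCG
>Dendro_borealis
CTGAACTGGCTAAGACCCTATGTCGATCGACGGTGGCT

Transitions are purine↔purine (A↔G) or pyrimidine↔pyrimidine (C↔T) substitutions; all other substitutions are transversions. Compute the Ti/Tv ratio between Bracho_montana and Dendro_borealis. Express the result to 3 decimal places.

6.000

Differing sites — 2:C/T (Ti); 6:T/C (Ti); 18:T/C (Ti); 22:A/G (Ti); 28:T/C (Ti); 29:A/G (Ti); 38:G/T (Tv).
Of the 7 differences, 6 transitions and 1 transversion, so Ti/Tv = 6/1 = 6.000.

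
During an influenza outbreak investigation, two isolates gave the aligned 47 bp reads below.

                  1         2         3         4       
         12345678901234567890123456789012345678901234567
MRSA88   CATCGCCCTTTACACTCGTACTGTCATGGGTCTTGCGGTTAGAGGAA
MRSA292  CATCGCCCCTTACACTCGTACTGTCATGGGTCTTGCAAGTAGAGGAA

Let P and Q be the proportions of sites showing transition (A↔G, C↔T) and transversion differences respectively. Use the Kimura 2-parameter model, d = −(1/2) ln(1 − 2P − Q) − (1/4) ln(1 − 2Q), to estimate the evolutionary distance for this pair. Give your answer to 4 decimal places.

The sequences differ at positions 9 (T/C, transition), 37 (G/A, transition), 38 (G/A, transition), 39 (T/G, transversion).
Of the 4 differences, 3 transitions and 1 transversion over 47 sites: P = 3/47 = 0.063830, Q = 1/47 = 0.021277.
d = −0.5·ln(0.851063) − 0.25·ln(0.957446) = −0.5·(-0.161269) − 0.25·(-0.043486) = 0.0915.

0.0915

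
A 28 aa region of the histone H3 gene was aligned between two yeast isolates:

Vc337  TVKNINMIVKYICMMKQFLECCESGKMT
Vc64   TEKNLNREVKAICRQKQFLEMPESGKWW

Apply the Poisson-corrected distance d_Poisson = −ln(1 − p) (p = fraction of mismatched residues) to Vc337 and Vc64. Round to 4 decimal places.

0.4990

The sequences differ at positions 2 (V/E), 5 (I/L), 7 (M/R), 8 (I/E), 11 (Y/A), 14 (M/R), 15 (M/Q), 21 (C/M), 22 (C/P), 27 (M/W), 28 (T/W).
p = 11/28 = 0.392857.
d = −ln(1 − 0.392857) = −ln(0.607143) = 0.4990.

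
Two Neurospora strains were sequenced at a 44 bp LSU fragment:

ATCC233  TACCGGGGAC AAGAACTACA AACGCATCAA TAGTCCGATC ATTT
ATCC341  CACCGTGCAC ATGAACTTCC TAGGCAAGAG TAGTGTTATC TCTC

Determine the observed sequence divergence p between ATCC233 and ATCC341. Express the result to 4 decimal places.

0.3864

Differing sites — 1:T/C; 6:G/T; 8:G/C; 12:A/T; 18:A/T; 20:A/C; 21:A/T; 23:C/G; 27:T/A; 28:C/G; 30:A/G; 35:C/G; 36:C/T; 37:G/T; 41:A/T; 42:T/C; 44:T/C.
There are 17 differences over 44 sites, so p = 17/44 = 0.3864.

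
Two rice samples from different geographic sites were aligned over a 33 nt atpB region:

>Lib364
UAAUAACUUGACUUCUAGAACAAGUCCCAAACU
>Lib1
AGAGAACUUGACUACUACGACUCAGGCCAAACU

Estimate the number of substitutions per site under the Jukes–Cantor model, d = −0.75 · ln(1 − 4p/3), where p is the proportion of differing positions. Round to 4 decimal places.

Mismatches occur at site 1 (U↔A), site 2 (A↔G), site 4 (U↔G), site 14 (U↔A), site 18 (G↔C), site 19 (A↔G), site 22 (A↔U), site 23 (A↔C), site 24 (G↔A), site 25 (U↔G), site 26 (C↔G).
p = 11/33 = 0.333333.
d = −0.75 · ln(1 − (4/3)·0.333333) = −0.75 · ln(0.555556) = −0.75 · (-0.587786) = 0.4408.

0.4408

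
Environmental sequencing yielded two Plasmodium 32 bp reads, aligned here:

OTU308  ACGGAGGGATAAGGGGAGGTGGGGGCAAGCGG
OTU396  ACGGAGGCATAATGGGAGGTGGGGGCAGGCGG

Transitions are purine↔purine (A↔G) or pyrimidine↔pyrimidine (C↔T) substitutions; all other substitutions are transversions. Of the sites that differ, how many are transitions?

The sequences differ at positions 8 (G/C, transversion), 13 (G/T, transversion), 28 (A/G, transition).
Of the 3 differences, 1 transition and 2 transversions, so the answer is 1.

1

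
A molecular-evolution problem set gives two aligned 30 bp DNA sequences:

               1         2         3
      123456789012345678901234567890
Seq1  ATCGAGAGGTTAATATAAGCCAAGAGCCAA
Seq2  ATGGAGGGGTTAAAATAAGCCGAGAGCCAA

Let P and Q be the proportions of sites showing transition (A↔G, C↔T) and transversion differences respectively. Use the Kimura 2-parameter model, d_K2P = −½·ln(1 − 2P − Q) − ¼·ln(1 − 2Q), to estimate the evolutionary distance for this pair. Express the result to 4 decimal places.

0.1473

Mismatches occur at site 3 (C/G, transversion), site 7 (A/G, transition), site 14 (T/A, transversion), site 22 (A/G, transition).
Of the 4 differences, 2 transitions and 2 transversions over 30 sites: P = 2/30 = 0.066667, Q = 2/30 = 0.066667.
d = −0.5·ln(0.799999) − 0.25·ln(0.866666) = −0.5·(-0.223145) − 0.25·(-0.143102) = 0.1473.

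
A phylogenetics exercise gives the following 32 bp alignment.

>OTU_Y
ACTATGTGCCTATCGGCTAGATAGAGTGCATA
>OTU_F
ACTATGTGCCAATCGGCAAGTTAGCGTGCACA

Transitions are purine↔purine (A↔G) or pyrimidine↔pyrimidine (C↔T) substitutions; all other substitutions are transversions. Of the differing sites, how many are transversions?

4

Differing sites — 11:T/A (Tv); 18:T/A (Tv); 21:A/T (Tv); 25:A/C (Tv); 31:T/C (Ti).
Of the 5 differences, 1 transition and 4 transversions, so the answer is 4.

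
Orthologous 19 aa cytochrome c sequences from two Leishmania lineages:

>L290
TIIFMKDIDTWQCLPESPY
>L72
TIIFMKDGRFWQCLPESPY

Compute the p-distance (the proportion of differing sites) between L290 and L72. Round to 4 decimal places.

0.1579

Differing sites — 8:I/G; 9:D/R; 10:T/F.
There are 3 differences over 19 sites, so p = 3/19 = 0.1579.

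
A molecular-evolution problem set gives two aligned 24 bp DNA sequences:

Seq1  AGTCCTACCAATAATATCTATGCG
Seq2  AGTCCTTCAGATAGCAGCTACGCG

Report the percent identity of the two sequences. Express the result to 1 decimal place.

Differing sites — 7:A/T; 9:C/A; 10:A/G; 14:A/G; 15:T/C; 17:T/G; 21:T/C.
17 of the 24 sites match, so the percent identity is 17/24 × 100 = 70.8%.

70.8%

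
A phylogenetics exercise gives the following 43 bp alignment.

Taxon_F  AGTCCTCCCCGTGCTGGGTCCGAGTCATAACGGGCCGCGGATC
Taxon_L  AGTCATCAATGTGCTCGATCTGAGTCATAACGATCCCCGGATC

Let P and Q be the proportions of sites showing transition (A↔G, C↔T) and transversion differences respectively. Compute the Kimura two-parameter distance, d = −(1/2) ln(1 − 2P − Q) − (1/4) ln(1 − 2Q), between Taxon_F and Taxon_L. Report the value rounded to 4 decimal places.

0.2788

Mismatches occur at site 5 (C/A, transversion), site 8 (C/A, transversion), site 9 (C/A, transversion), site 10 (C/T, transition), site 16 (G/C, transversion), site 18 (G/A, transition), site 21 (C/T, transition), site 33 (G/A, transition), site 34 (G/T, transversion), site 37 (G/C, transversion).
Of the 10 differences, 4 transitions and 6 transversions over 43 sites: P = 4/43 = 0.093023, Q = 6/43 = 0.139535.
d = −0.5·ln(0.674419) − 0.25·ln(0.720930) = −0.5·(-0.393904) − 0.25·(-0.327213) = 0.2788.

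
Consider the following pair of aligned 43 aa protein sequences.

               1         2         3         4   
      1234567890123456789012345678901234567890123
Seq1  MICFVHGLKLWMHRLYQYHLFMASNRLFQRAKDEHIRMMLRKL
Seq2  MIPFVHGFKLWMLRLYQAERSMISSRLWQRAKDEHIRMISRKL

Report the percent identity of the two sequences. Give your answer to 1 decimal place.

Differing sites — 3:C/P; 8:L/F; 13:H/L; 18:Y/A; 19:H/E; 20:L/R; 21:F/S; 23:A/I; 25:N/S; 28:F/W; 39:M/I; 40:L/S.
31 of the 43 sites match, so the percent identity is 31/43 × 100 = 72.1%.

72.1%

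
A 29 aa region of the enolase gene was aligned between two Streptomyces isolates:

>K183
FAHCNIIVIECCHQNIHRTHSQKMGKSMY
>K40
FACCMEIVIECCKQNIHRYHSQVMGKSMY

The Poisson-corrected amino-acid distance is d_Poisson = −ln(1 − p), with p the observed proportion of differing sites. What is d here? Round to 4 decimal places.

The sequences differ at positions 3 (H/C), 5 (N/M), 6 (I/E), 13 (H/K), 19 (T/Y), 23 (K/V).
p = 6/29 = 0.206897.
d = −ln(1 − 0.206897) = −ln(0.793103) = 0.2318.

0.2318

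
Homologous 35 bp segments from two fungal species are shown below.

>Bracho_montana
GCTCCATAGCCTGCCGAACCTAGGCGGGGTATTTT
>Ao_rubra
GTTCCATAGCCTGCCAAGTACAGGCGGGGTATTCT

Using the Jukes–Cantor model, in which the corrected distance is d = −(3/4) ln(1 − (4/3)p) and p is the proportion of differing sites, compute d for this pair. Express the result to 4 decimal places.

Differing sites — 2:C/T; 16:G/A; 18:A/G; 19:C/T; 20:C/A; 21:T/C; 34:T/C.
p = 7/35 = 0.200000.
d = −0.75 · ln(1 − (4/3)·0.200000) = −0.75 · ln(0.733333) = −0.75 · (-0.310155) = 0.2326.

0.2326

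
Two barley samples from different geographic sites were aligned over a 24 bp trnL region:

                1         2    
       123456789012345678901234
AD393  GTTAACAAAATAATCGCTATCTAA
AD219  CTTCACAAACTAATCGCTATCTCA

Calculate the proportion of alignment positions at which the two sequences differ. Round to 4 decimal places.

0.1667

Differing sites — 1:G/C; 4:A/C; 10:A/C; 23:A/C.
There are 4 differences over 24 sites, so p = 4/24 = 0.1667.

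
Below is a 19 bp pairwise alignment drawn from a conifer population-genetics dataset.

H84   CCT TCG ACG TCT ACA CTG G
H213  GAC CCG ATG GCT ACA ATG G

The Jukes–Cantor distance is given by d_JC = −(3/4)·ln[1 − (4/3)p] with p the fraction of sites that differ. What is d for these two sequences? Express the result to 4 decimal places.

0.5068

Differing sites — 1:C/G; 2:C/A; 3:T/C; 4:T/C; 8:C/T; 10:T/G; 16:C/A.
p = 7/19 = 0.368421.
d = −0.75 · ln(1 − (4/3)·0.368421) = −0.75 · ln(0.508772) = −0.75 · (-0.675755) = 0.5068.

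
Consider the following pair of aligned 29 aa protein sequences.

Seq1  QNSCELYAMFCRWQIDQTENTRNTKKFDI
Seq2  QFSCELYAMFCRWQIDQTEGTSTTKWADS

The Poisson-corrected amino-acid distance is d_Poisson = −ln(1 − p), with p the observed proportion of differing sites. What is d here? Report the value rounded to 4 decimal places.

Differing sites — 2:N/F; 20:N/G; 22:R/S; 23:N/T; 26:K/W; 27:F/A; 29:I/S.
p = 7/29 = 0.241379.
d = −ln(1 − 0.241379) = −ln(0.758621) = 0.2763.

0.2763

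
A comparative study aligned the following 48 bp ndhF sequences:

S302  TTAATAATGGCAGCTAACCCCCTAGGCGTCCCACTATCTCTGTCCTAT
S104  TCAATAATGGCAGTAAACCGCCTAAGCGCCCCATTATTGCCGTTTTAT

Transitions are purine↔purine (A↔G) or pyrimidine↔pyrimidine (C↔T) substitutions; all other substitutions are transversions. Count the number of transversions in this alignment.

3

Mismatches occur at site 2 (T↔C, transition), site 14 (C↔T, transition), site 15 (T↔A, transversion), site 20 (C↔G, transversion), site 25 (G↔A, transition), site 29 (T↔C, transition), site 34 (C↔T, transition), site 38 (C↔T, transition), site 39 (T↔G, transversion), site 41 (T↔C, transition), site 44 (C↔T, transition), site 45 (C↔T, transition).
Of the 12 differences, 9 transitions and 3 transversions, so the answer is 3.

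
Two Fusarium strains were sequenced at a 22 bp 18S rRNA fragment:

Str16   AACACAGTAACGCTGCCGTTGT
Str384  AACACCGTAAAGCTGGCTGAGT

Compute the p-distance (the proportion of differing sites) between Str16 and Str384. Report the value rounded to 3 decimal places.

Differing sites — 6:A/C; 11:C/A; 16:C/G; 18:G/T; 19:T/G; 20:T/A.
There are 6 differences over 22 sites, so p = 6/22 = 0.273.

0.273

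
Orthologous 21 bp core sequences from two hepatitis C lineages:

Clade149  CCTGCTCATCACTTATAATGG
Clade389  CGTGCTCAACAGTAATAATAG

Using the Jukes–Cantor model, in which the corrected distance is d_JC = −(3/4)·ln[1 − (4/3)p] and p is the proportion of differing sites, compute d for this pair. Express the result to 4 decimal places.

0.2865

Differing sites — 2:C/G; 9:T/A; 12:C/G; 14:T/A; 20:G/A.
p = 5/21 = 0.238095.
d = −0.75 · ln(1 − (4/3)·0.238095) = −0.75 · ln(0.682540) = −0.75 · (-0.381934) = 0.2865.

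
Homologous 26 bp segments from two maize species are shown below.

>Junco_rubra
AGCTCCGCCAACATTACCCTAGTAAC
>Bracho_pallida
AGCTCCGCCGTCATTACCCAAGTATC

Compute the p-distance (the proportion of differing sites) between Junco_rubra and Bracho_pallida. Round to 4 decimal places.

0.1538

Mismatches occur at site 10 (A↔G), site 11 (A↔T), site 20 (T↔A), site 25 (A↔T).
There are 4 differences over 26 sites, so p = 4/26 = 0.1538.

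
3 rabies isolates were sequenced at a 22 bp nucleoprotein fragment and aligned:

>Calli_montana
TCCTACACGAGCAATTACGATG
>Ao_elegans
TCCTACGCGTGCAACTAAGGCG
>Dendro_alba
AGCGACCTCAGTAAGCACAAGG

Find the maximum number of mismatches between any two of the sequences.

14

Pairwise Hamming distances:
  Calli_montana vs Ao_elegans: 6
  Calli_montana vs Dendro_alba: 11
  Ao_elegans vs Dendro_alba: 14
The largest is 14, between Ao_elegans and Dendro_alba.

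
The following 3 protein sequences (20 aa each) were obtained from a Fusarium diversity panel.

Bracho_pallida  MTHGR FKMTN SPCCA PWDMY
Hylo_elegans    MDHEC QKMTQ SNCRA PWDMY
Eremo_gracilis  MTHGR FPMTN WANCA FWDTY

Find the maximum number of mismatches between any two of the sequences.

12

Pairwise Hamming distances:
  Bracho_pallida vs Hylo_elegans: 7
  Bracho_pallida vs Eremo_gracilis: 6
  Hylo_elegans vs Eremo_gracilis: 12
The largest is 12, between Hylo_elegans and Eremo_gracilis.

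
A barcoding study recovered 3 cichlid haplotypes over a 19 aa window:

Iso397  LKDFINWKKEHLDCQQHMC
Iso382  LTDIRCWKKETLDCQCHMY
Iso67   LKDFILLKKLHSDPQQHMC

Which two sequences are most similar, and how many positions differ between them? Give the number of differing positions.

Pairwise Hamming distances:
  Iso397 vs Iso382: 7
  Iso397 vs Iso67: 5
  Iso382 vs Iso67: 11
The smallest is 5, between Iso397 and Iso67.

5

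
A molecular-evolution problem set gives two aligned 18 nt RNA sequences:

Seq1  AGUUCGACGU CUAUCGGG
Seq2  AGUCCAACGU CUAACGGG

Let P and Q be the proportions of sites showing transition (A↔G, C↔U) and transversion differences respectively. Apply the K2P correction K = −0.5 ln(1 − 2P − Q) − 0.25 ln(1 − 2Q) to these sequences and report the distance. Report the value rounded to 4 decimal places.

0.1922

Mismatches occur at site 4 (U/C, transition), site 6 (G/A, transition), site 14 (U/A, transversion).
Of the 3 differences, 2 transitions and 1 transversion over 18 sites: P = 2/18 = 0.111111, Q = 1/18 = 0.055556.
d = −0.5·ln(0.722222) − 0.25·ln(0.888888) = −0.5·(-0.325423) − 0.25·(-0.117784) = 0.1922.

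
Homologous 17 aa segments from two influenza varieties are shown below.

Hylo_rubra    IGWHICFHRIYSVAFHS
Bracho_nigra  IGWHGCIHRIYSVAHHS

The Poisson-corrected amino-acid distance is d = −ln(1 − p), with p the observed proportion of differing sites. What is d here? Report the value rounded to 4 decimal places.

Differing sites — 5:I/G; 7:F/I; 15:F/H.
p = 3/17 = 0.176471.
d = −ln(1 − 0.176471) = −ln(0.823529) = 0.1942.

0.1942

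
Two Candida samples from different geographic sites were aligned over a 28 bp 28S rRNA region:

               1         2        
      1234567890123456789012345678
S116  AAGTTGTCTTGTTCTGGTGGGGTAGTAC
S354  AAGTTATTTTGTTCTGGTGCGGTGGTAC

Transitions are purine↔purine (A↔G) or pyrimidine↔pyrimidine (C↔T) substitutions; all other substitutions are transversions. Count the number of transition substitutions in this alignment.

3

Differing sites — 6:G/A (Ti); 8:C/T (Ti); 20:G/C (Tv); 24:A/G (Ti).
Of the 4 differences, 3 transitions and 1 transversion, so the answer is 3.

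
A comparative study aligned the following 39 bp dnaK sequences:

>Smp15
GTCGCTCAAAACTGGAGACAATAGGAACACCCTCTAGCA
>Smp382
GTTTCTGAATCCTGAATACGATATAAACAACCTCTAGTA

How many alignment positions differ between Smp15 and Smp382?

The sequences differ at positions 3 (C/T), 4 (G/T), 7 (C/G), 10 (A/T), 11 (A/C), 15 (G/A), 17 (G/T), 20 (A/G), 24 (G/T), 25 (G/A), 30 (C/A), 38 (C/T).
That gives 12 mismatches out of 39 aligned sites, so the Hamming distance is 12.

12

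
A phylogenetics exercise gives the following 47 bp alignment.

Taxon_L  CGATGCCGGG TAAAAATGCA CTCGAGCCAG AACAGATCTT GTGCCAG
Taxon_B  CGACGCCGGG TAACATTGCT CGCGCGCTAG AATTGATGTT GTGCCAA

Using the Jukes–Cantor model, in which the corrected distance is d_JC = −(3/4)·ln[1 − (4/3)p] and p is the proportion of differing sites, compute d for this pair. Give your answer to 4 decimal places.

Mismatches occur at site 4 (T→C), site 14 (A→C), site 16 (A→T), site 20 (A→T), site 22 (T→G), site 25 (A→C), site 28 (C→T), site 33 (C→T), site 34 (A→T), site 38 (C→G), site 47 (G→A).
p = 11/47 = 0.234043.
d = −0.75 · ln(1 − (4/3)·0.234043) = −0.75 · ln(0.687943) = −0.75 · (-0.374049) = 0.2805.

0.2805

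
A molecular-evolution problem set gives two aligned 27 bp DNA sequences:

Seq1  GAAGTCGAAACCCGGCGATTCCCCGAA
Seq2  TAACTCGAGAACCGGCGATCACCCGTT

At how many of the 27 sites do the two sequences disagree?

8

Differing sites — 1:G/T; 4:G/C; 9:A/G; 11:C/A; 20:T/C; 21:C/A; 26:A/T; 27:A/T.
That gives 8 mismatches out of 27 aligned sites, so the Hamming distance is 8.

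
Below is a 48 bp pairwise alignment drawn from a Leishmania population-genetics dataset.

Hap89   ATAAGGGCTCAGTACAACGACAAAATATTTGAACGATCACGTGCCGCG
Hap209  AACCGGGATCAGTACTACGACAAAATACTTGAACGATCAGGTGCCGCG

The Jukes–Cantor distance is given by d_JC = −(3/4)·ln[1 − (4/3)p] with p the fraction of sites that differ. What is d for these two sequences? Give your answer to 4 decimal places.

0.1622

Differing sites — 2:T/A; 3:A/C; 4:A/C; 8:C/A; 16:A/T; 28:T/C; 40:C/G.
p = 7/48 = 0.145833.
d = −0.75 · ln(1 − (4/3)·0.145833) = −0.75 · ln(0.805556) = −0.75 · (-0.216223) = 0.1622.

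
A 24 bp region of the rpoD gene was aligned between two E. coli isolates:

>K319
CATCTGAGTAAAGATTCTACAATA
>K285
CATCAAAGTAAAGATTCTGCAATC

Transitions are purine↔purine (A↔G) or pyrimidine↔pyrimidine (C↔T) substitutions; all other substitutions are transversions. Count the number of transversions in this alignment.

The sequences differ at positions 5 (T/A, transversion), 6 (G/A, transition), 19 (A/G, transition), 24 (A/C, transversion).
Of the 4 differences, 2 transitions and 2 transversions, so the answer is 2.

2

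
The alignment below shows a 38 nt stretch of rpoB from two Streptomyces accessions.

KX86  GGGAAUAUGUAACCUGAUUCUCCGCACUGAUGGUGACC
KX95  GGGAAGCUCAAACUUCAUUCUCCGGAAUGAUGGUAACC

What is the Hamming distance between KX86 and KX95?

9

Differing sites — 6:U/G; 7:A/C; 9:G/C; 10:U/A; 14:C/U; 16:G/C; 25:C/G; 27:C/A; 35:G/A.
That gives 9 mismatches out of 38 aligned sites, so the Hamming distance is 9.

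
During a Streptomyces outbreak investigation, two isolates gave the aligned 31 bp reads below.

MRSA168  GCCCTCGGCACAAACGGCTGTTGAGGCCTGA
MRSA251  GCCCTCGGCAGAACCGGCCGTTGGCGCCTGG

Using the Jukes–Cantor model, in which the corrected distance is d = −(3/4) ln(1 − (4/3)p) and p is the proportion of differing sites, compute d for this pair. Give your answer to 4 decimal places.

Mismatches occur at site 11 (C/G), site 14 (A/C), site 19 (T/C), site 24 (A/G), site 25 (G/C), site 31 (A/G).
p = 6/31 = 0.193548.
d = −0.75 · ln(1 − (4/3)·0.193548) = −0.75 · ln(0.741936) = −0.75 · (-0.298492) = 0.2239.

0.2239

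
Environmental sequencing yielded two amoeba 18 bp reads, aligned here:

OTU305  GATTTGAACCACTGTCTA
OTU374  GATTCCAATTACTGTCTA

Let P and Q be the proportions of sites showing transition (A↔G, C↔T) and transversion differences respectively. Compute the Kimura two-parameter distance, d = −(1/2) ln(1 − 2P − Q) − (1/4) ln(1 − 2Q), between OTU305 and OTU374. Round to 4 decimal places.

Differing sites — 5:T/C (Ti); 6:G/C (Tv); 9:C/T (Ti); 10:C/T (Ti).
Of the 4 differences, 3 transitions and 1 transversion over 18 sites: P = 3/18 = 0.166667, Q = 1/18 = 0.055556.
d = −0.5·ln(0.611110) − 0.25·ln(0.888888) = −0.5·(-0.492478) − 0.25·(-0.117784) = 0.2757.

0.2757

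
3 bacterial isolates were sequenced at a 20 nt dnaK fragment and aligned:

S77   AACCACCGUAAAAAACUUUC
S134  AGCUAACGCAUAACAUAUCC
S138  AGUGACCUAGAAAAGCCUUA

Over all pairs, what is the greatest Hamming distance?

Pairwise Hamming distances:
  S77 vs S134: 9
  S77 vs S138: 9
  S134 vs S138: 13
The largest is 13, between S134 and S138.

13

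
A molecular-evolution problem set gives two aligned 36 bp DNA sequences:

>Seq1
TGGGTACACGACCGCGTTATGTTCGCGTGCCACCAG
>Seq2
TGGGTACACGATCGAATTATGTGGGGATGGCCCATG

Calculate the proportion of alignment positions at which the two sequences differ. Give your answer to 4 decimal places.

0.3056

The sequences differ at positions 12 (C/T), 15 (C/A), 16 (G/A), 23 (T/G), 24 (C/G), 26 (C/G), 27 (G/A), 30 (C/G), 32 (A/C), 34 (C/A), 35 (A/T).
There are 11 differences over 36 sites, so p = 11/36 = 0.3056.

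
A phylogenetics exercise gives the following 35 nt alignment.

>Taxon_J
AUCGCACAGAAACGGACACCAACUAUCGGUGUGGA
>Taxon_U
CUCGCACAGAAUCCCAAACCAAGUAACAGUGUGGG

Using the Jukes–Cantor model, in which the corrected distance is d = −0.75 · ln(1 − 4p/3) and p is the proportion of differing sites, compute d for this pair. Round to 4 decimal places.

0.3149

Differing sites — 1:A/C; 12:A/U; 14:G/C; 15:G/C; 17:C/A; 23:C/G; 26:U/A; 28:G/A; 35:A/G.
p = 9/35 = 0.257143.
d = −0.75 · ln(1 − (4/3)·0.257143) = −0.75 · ln(0.657143) = −0.75 · (-0.419854) = 0.3149.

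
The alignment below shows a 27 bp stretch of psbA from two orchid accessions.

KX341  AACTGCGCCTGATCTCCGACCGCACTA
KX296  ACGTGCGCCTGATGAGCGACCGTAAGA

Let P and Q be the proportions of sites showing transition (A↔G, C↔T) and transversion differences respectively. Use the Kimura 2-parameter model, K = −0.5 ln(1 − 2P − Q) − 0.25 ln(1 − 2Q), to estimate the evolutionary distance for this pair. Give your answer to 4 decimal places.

0.3855

Differing sites — 2:A/C (Tv); 3:C/G (Tv); 14:C/G (Tv); 15:T/A (Tv); 16:C/G (Tv); 23:C/T (Ti); 25:C/A (Tv); 26:T/G (Tv).
Of the 8 differences, 1 transition and 7 transversions over 27 sites: P = 1/27 = 0.037037, Q = 7/27 = 0.259259.
d = −0.5·ln(0.666667) − 0.25·ln(0.481482) = −0.5·(-0.405465) − 0.25·(-0.730886) = 0.3855.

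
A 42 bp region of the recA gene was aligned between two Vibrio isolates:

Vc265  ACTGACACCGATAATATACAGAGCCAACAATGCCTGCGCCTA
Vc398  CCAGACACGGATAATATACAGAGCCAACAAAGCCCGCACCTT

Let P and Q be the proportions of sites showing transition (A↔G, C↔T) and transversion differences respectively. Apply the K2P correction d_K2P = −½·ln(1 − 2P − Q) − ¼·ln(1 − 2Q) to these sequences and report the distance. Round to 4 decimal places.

0.1886

Differing sites — 1:A/C (Tv); 3:T/A (Tv); 9:C/G (Tv); 31:T/A (Tv); 35:T/C (Ti); 38:G/A (Ti); 42:A/T (Tv).
Of the 7 differences, 2 transitions and 5 transversions over 42 sites: P = 2/42 = 0.047619, Q = 5/42 = 0.119048.
d = −0.5·ln(0.785714) − 0.25·ln(0.761904) = −0.5·(-0.241162) − 0.25·(-0.271935) = 0.1886.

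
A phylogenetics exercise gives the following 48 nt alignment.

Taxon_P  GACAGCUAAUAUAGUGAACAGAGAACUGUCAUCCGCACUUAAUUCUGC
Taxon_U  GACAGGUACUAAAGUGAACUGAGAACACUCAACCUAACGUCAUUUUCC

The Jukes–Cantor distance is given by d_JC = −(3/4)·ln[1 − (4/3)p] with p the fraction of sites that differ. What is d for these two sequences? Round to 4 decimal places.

Mismatches occur at site 6 (C/G), site 9 (A/C), site 12 (U/A), site 20 (A/U), site 27 (U/A), site 28 (G/C), site 32 (U/A), site 35 (G/U), site 36 (C/A), site 39 (U/G), site 41 (A/C), site 45 (C/U), site 47 (G/C).
p = 13/48 = 0.270833.
d = −0.75 · ln(1 − (4/3)·0.270833) = −0.75 · ln(0.638889) = −0.75 · (-0.448025) = 0.3360.

0.3360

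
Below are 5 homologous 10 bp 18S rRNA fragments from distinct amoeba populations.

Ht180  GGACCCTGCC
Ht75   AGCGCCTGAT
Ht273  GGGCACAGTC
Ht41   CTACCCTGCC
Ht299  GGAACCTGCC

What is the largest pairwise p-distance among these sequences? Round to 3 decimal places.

Pairwise Hamming distances:
  Ht180 vs Ht75: 5
  Ht180 vs Ht273: 4
  Ht180 vs Ht41: 2
  Ht180 vs Ht299: 1
  Ht75 vs Ht273: 7
  Ht75 vs Ht41: 6
  Ht75 vs Ht299: 5
  Ht273 vs Ht41: 6
  Ht273 vs Ht299: 5
  Ht41 vs Ht299: 3
The largest is 7 mismatches, between Ht75 and Ht273; p = 7/10 = 0.700.

0.700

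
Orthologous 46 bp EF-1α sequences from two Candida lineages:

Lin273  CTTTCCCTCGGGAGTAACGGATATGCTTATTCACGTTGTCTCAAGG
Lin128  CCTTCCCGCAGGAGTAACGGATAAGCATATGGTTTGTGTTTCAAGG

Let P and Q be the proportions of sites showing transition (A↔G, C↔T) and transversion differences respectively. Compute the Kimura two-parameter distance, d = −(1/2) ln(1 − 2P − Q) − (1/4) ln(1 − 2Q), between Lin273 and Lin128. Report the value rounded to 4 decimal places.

Differing sites — 2:T/C (Ti); 8:T/G (Tv); 10:G/A (Ti); 24:T/A (Tv); 27:T/A (Tv); 31:T/G (Tv); 32:C/G (Tv); 33:A/T (Tv); 34:C/T (Ti); 35:G/T (Tv); 36:T/G (Tv); 40:C/T (Ti).
Of the 12 differences, 4 transitions and 8 transversions over 46 sites: P = 4/46 = 0.086957, Q = 8/46 = 0.173913.
d = −0.5·ln(0.652173) − 0.25·ln(0.652174) = −0.5·(-0.427445) − 0.25·(-0.427444) = 0.3206.

0.3206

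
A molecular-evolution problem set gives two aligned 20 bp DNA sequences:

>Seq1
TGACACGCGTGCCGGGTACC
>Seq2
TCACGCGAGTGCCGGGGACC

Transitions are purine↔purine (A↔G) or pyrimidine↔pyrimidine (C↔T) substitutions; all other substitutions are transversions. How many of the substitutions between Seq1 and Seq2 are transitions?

The sequences differ at positions 2 (G/C, transversion), 5 (A/G, transition), 8 (C/A, transversion), 17 (T/G, transversion).
Of the 4 differences, 1 transition and 3 transversions, so the answer is 1.

1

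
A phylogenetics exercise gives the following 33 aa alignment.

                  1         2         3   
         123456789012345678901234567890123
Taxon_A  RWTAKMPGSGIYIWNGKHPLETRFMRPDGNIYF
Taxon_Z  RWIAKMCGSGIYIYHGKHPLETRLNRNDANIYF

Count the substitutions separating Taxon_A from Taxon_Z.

8

Mismatches occur at site 3 (T/I), site 7 (P/C), site 14 (W/Y), site 15 (N/H), site 24 (F/L), site 25 (M/N), site 27 (P/N), site 29 (G/A).
That gives 8 mismatches out of 33 aligned sites, so the Hamming distance is 8.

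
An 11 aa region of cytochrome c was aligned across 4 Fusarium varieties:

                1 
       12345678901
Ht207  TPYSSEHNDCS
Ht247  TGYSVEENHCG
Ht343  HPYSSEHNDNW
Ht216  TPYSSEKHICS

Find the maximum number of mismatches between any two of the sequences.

7

Pairwise Hamming distances:
  Ht207 vs Ht247: 5
  Ht207 vs Ht343: 3
  Ht207 vs Ht216: 3
  Ht247 vs Ht343: 7
  Ht247 vs Ht216: 6
  Ht343 vs Ht216: 6
The largest is 7, between Ht247 and Ht343.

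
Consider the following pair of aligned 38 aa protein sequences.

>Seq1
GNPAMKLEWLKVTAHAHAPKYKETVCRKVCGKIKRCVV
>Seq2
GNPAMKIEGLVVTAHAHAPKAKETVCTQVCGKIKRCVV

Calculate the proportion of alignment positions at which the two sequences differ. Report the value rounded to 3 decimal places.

Mismatches occur at site 7 (L→I), site 9 (W→G), site 11 (K→V), site 21 (Y→A), site 27 (R→T), site 28 (K→Q).
There are 6 differences over 38 sites, so p = 6/38 = 0.158.

0.158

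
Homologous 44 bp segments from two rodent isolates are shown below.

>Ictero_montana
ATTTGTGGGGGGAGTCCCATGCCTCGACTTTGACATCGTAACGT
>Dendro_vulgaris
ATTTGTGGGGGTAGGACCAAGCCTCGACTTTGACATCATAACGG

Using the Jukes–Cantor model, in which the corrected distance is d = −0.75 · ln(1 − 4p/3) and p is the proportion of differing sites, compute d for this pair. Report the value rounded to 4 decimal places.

Mismatches occur at site 12 (G/T), site 15 (T/G), site 16 (C/A), site 20 (T/A), site 38 (G/A), site 44 (T/G).
p = 6/44 = 0.136364.
d = −0.75 · ln(1 − (4/3)·0.136364) = −0.75 · ln(0.818181) = −0.75 · (-0.200672) = 0.1505.

0.1505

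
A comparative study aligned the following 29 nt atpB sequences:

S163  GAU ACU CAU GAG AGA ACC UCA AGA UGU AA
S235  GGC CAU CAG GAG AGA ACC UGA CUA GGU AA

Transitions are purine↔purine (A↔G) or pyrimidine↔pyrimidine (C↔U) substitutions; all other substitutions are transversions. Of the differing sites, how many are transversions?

The sequences differ at positions 2 (A/G, transition), 3 (U/C, transition), 4 (A/C, transversion), 5 (C/A, transversion), 9 (U/G, transversion), 20 (C/G, transversion), 22 (A/C, transversion), 23 (G/U, transversion), 25 (U/G, transversion).
Of the 9 differences, 2 transitions and 7 transversions, so the answer is 7.

7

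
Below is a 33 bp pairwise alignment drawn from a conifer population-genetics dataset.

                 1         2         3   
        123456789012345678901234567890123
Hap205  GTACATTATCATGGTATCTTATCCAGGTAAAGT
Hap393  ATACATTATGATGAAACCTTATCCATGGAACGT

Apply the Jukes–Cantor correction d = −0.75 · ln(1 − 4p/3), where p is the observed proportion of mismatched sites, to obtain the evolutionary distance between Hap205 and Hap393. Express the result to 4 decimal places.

0.2928

Mismatches occur at site 1 (G→A), site 10 (C→G), site 14 (G→A), site 15 (T→A), site 17 (T→C), site 26 (G→T), site 28 (T→G), site 31 (A→C).
p = 8/33 = 0.242424.
d = −0.75 · ln(1 − (4/3)·0.242424) = −0.75 · ln(0.676768) = −0.75 · (-0.390427) = 0.2928.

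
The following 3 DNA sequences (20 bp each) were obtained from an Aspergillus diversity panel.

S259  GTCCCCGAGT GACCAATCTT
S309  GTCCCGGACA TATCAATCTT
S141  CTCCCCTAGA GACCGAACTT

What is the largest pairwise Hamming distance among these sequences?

Pairwise Hamming distances:
  S259 vs S309: 5
  S259 vs S141: 5
  S309 vs S141: 8
The largest is 8, between S309 and S141.

8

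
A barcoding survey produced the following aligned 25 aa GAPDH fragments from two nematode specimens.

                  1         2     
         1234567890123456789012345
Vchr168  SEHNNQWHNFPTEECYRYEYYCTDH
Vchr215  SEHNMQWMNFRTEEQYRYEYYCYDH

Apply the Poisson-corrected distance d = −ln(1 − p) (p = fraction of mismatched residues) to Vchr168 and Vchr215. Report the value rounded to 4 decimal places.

Differing sites — 5:N/M; 8:H/M; 11:P/R; 15:C/Q; 23:T/Y.
p = 5/25 = 0.200000.
d = −ln(1 − 0.200000) = −ln(0.800000) = 0.2231.

0.2231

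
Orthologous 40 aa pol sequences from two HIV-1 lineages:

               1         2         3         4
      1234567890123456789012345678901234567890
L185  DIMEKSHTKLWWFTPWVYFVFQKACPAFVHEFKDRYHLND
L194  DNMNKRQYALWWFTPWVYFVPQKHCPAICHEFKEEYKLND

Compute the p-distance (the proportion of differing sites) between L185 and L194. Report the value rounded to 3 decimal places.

Differing sites — 2:I/N; 4:E/N; 6:S/R; 7:H/Q; 8:T/Y; 9:K/A; 21:F/P; 24:A/H; 28:F/I; 29:V/C; 34:D/E; 35:R/E; 37:H/K.
There are 13 differences over 40 sites, so p = 13/40 = 0.325.

0.325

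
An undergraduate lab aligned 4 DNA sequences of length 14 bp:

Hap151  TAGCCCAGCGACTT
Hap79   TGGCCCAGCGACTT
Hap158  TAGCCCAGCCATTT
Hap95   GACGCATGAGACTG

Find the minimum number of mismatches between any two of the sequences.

1

Pairwise Hamming distances:
  Hap151 vs Hap79: 1
  Hap151 vs Hap158: 2
  Hap151 vs Hap95: 7
  Hap79 vs Hap158: 3
  Hap79 vs Hap95: 8
  Hap158 vs Hap95: 9
The smallest is 1, between Hap151 and Hap79.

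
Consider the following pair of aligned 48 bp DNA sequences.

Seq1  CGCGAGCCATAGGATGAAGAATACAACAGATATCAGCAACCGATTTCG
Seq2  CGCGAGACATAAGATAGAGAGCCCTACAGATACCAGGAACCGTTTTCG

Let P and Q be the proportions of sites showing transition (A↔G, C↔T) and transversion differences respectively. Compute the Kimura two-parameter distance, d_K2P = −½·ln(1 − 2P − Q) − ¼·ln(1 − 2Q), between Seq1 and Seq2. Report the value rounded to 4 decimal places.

Differing sites — 7:C/A (Tv); 12:G/A (Ti); 16:G/A (Ti); 17:A/G (Ti); 21:A/G (Ti); 22:T/C (Ti); 23:A/C (Tv); 25:A/T (Tv); 33:T/C (Ti); 37:C/G (Tv); 43:A/T (Tv).
Of the 11 differences, 6 transitions and 5 transversions over 48 sites: P = 6/48 = 0.125000, Q = 5/48 = 0.104167.
d = −0.5·ln(0.645833) − 0.25·ln(0.791666) = −0.5·(-0.437214) − 0.25·(-0.233616) = 0.2770.

0.2770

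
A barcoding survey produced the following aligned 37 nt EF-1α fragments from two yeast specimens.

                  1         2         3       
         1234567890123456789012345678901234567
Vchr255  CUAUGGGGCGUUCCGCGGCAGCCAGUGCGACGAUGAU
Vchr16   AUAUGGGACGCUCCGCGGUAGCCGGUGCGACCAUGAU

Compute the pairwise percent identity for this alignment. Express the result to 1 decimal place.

83.8%

Mismatches occur at site 1 (C/A), site 8 (G/A), site 11 (U/C), site 19 (C/U), site 24 (A/G), site 32 (G/C).
31 of the 37 sites match, so the percent identity is 31/37 × 100 = 83.8%.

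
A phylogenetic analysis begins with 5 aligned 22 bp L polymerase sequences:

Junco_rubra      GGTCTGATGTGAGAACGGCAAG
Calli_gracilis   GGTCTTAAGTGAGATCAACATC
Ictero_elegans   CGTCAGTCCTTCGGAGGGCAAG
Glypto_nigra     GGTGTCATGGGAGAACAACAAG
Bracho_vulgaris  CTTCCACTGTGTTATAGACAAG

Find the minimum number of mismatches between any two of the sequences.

Pairwise Hamming distances:
  Junco_rubra vs Calli_gracilis: 7
  Junco_rubra vs Ictero_elegans: 9
  Junco_rubra vs Glypto_nigra: 5
  Junco_rubra vs Bracho_vulgaris: 10
  Calli_gracilis vs Ictero_elegans: 15
  Calli_gracilis vs Glypto_nigra: 7
  Calli_gracilis vs Bracho_vulgaris: 12
  Ictero_elegans vs Glypto_nigra: 14
  Ictero_elegans vs Bracho_vulgaris: 13
  Glypto_nigra vs Bracho_vulgaris: 12
The smallest is 5, between Junco_rubra and Glypto_nigra.

5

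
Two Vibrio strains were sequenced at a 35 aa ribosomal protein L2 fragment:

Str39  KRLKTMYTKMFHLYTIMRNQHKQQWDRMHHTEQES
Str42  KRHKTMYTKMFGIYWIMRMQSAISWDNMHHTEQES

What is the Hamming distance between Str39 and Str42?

10

Differing sites — 3:L/H; 12:H/G; 13:L/I; 15:T/W; 19:N/M; 21:H/S; 22:K/A; 23:Q/I; 24:Q/S; 27:R/N.
That gives 10 mismatches out of 35 aligned sites, so the Hamming distance is 10.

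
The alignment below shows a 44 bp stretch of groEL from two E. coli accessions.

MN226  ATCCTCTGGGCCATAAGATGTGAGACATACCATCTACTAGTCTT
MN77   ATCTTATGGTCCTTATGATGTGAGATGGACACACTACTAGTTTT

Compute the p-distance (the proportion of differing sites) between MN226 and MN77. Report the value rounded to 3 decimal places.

Differing sites — 4:C/T; 6:C/A; 10:G/T; 13:A/T; 16:A/T; 26:C/T; 27:A/G; 28:T/G; 31:C/A; 32:A/C; 33:T/A; 42:C/T.
There are 12 differences over 44 sites, so p = 12/44 = 0.273.

0.273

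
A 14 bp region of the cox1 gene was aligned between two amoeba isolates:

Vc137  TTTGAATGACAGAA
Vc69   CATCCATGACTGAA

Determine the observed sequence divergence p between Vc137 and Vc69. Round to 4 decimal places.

0.3571

Mismatches occur at site 1 (T→C), site 2 (T→A), site 4 (G→C), site 5 (A→C), site 11 (A→T).
There are 5 differences over 14 sites, so p = 5/14 = 0.3571.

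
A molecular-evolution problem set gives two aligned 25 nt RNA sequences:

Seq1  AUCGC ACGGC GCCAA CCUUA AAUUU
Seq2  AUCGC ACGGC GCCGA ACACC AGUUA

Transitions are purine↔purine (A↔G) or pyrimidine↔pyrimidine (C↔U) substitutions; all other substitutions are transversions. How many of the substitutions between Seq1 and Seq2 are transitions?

The sequences differ at positions 14 (A/G, transition), 16 (C/A, transversion), 18 (U/A, transversion), 19 (U/C, transition), 20 (A/C, transversion), 22 (A/G, transition), 25 (U/A, transversion).
Of the 7 differences, 3 transitions and 4 transversions, so the answer is 3.

3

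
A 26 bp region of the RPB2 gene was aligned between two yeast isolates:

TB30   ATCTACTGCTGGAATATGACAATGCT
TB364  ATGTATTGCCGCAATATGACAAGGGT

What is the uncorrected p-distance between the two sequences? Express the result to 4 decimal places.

Mismatches occur at site 3 (C→G), site 6 (C→T), site 10 (T→C), site 12 (G→C), site 23 (T→G), site 25 (C→G).
There are 6 differences over 26 sites, so p = 6/26 = 0.2308.

0.2308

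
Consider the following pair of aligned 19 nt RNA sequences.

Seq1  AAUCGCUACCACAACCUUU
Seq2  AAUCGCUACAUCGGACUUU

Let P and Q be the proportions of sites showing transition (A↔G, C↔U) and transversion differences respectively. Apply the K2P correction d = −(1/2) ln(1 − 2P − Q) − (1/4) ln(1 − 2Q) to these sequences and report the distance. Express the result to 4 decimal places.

0.3246

Differing sites — 10:C/A (Tv); 11:A/U (Tv); 13:A/G (Ti); 14:A/G (Ti); 15:C/A (Tv).
Of the 5 differences, 2 transitions and 3 transversions over 19 sites: P = 2/19 = 0.105263, Q = 3/19 = 0.157895.
d = −0.5·ln(0.631579) − 0.25·ln(0.684210) = −0.5·(-0.459532) − 0.25·(-0.379490) = 0.3246.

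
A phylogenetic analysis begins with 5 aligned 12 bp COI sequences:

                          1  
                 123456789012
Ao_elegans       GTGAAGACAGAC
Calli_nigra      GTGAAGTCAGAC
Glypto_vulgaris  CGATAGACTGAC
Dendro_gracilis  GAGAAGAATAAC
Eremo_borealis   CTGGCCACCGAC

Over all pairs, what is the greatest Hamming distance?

8

Pairwise Hamming distances:
  Ao_elegans vs Calli_nigra: 1
  Ao_elegans vs Glypto_vulgaris: 5
  Ao_elegans vs Dendro_gracilis: 4
  Ao_elegans vs Eremo_borealis: 5
  Calli_nigra vs Glypto_vulgaris: 6
  Calli_nigra vs Dendro_gracilis: 5
  Calli_nigra vs Eremo_borealis: 6
  Glypto_vulgaris vs Dendro_gracilis: 6
  Glypto_vulgaris vs Eremo_borealis: 6
  Dendro_gracilis vs Eremo_borealis: 8
The largest is 8, between Dendro_gracilis and Eremo_borealis.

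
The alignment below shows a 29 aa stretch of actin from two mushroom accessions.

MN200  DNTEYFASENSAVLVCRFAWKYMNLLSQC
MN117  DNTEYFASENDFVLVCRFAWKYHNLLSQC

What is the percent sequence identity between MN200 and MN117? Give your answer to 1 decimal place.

The sequences differ at positions 11 (S/D), 12 (A/F), 23 (M/H).
26 of the 29 sites match, so the percent identity is 26/29 × 100 = 89.7%.

89.7%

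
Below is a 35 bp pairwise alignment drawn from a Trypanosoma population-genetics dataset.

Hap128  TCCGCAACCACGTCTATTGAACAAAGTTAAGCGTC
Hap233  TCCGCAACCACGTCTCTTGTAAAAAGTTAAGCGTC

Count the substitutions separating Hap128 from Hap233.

The sequences differ at positions 16 (A/C), 20 (A/T), 22 (C/A).
That gives 3 mismatches out of 35 aligned sites, so the Hamming distance is 3.

3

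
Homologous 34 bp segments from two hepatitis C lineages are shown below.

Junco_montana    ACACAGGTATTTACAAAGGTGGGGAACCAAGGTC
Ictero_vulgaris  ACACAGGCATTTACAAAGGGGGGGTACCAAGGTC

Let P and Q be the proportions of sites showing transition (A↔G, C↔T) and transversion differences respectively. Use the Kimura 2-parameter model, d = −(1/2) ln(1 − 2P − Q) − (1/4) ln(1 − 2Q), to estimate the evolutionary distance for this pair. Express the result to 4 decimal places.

Differing sites — 8:T/C (Ti); 20:T/G (Tv); 25:A/T (Tv).
Of the 3 differences, 1 transition and 2 transversions over 34 sites: P = 1/34 = 0.029412, Q = 2/34 = 0.058824.
d = −0.5·ln(0.882352) − 0.25·ln(0.882352) = −0.5·(-0.125164) − 0.25·(-0.125164) = 0.0939.

0.0939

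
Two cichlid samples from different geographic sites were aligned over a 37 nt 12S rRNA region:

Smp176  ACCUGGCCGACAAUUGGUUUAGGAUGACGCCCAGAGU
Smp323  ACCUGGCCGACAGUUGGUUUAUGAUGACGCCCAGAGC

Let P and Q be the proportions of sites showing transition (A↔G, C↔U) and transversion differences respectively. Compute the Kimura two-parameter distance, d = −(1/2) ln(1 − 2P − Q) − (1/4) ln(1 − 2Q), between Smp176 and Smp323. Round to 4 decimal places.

0.0865

Differing sites — 13:A/G (Ti); 22:G/U (Tv); 37:U/C (Ti).
Of the 3 differences, 2 transitions and 1 transversion over 37 sites: P = 2/37 = 0.054054, Q = 1/37 = 0.027027.
d = −0.5·ln(0.864865) − 0.25·ln(0.945946) = −0.5·(-0.145182) − 0.25·(-0.055570) = 0.0865.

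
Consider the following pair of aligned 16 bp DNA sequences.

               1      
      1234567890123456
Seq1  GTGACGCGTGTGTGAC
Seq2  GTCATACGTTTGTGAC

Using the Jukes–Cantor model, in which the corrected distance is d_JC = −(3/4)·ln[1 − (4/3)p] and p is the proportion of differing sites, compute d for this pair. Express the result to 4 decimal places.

0.3041

Mismatches occur at site 3 (G/C), site 5 (C/T), site 6 (G/A), site 10 (G/T).
p = 4/16 = 0.250000.
d = −0.75 · ln(1 − (4/3)·0.250000) = −0.75 · ln(0.666667) = −0.75 · (-0.405465) = 0.3041.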